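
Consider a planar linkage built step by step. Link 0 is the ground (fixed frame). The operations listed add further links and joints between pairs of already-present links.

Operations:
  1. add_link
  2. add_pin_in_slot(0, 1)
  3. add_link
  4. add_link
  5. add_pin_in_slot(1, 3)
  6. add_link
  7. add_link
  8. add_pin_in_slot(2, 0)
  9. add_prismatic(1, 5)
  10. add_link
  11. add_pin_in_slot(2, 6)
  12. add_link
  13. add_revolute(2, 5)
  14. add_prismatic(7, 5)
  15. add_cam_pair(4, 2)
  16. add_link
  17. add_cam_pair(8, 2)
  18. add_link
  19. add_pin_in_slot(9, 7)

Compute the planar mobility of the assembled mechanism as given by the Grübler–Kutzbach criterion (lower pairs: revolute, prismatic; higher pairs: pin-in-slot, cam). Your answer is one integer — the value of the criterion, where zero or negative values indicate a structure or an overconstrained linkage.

M = 14

L=1 J1=0 J2=0
add link → L=2 J1=0 J2=0
PS@0,1 dof=2 J2 → L=2 J1=0 J2=1
add link → L=3 J1=0 J2=1
add link → L=4 J1=0 J2=1
PS@1,3 dof=2 J2 → L=4 J1=0 J2=2
add link → L=5 J1=0 J2=2
add link → L=6 J1=0 J2=2
PS@2,0 dof=2 J2 → L=6 J1=0 J2=3
P@1,5 dof=1 J1 → L=6 J1=1 J2=3
add link → L=7 J1=1 J2=3
PS@2,6 dof=2 J2 → L=7 J1=1 J2=4
add link → L=8 J1=1 J2=4
R@2,5 dof=1 J1 → L=8 J1=2 J2=4
P@7,5 dof=1 J1 → L=8 J1=3 J2=4
C@4,2 dof=2 J2 → L=8 J1=3 J2=5
add link → L=9 J1=3 J2=5
C@8,2 dof=2 J2 → L=9 J1=3 J2=6
add link → L=10 J1=3 J2=6
PS@9,7 dof=2 J2 → L=10 J1=3 J2=7
M=3(L−1)−2J1−J2=3·9−2·3−7=14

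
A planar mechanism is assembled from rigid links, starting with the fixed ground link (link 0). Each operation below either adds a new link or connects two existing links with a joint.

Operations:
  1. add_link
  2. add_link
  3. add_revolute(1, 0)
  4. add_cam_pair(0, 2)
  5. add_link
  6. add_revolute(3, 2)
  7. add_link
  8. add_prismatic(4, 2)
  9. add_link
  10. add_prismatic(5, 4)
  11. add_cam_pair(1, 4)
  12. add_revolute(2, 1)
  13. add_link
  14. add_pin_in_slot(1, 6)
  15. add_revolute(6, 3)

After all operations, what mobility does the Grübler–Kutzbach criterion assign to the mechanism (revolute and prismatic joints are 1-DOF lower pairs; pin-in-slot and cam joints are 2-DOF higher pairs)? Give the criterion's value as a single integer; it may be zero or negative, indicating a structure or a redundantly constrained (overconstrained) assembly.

M = 3

L=1 J1=0 J2=0
add link → L=2 J1=0 J2=0
add link → L=3 J1=0 J2=0
R@1,0 dof=1 J1 → L=3 J1=1 J2=0
C@0,2 dof=2 J2 → L=3 J1=1 J2=1
add link → L=4 J1=1 J2=1
R@3,2 dof=1 J1 → L=4 J1=2 J2=1
add link → L=5 J1=2 J2=1
P@4,2 dof=1 J1 → L=5 J1=3 J2=1
add link → L=6 J1=3 J2=1
P@5,4 dof=1 J1 → L=6 J1=4 J2=1
C@1,4 dof=2 J2 → L=6 J1=4 J2=2
R@2,1 dof=1 J1 → L=6 J1=5 J2=2
add link → L=7 J1=5 J2=2
PS@1,6 dof=2 J2 → L=7 J1=5 J2=3
R@6,3 dof=1 J1 → L=7 J1=6 J2=3
M=3(L−1)−2J1−J2=3·6−2·6−3=3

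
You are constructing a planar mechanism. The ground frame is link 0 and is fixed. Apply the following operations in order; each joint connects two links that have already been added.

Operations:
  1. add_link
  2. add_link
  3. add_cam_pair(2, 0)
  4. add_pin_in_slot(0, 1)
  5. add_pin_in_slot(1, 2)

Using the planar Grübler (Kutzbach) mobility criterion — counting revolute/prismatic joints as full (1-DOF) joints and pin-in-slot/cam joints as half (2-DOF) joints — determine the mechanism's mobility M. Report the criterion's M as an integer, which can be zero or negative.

M = 3

(L,J1,J2)=(1,0,0); link0 fixed
link1: (2,0,0)
link2: (3,0,0)
C 2-0 [J2]: (3,0,1)
PS 0-1 [J2]: (3,0,2)
PS 1-2 [J2]: (3,0,3)
Grübler: 3·2 − 2·0 − 3 = 3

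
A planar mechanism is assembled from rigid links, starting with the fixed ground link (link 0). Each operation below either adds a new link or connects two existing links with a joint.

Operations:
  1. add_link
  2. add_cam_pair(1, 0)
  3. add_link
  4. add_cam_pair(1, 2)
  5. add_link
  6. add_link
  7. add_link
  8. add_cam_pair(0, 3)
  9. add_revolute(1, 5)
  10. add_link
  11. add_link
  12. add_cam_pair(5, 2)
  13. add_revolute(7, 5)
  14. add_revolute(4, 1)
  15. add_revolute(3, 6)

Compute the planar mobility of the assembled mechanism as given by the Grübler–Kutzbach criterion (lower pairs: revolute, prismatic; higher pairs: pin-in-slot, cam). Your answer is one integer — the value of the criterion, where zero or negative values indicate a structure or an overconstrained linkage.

M = 9

ground; <1,0,0>
#1 <2,0,0>
C:1↔0 J2 <2,0,1>
#2 <3,0,1>
C:1↔2 J2 <3,0,2>
#3 <4,0,2>
#4 <5,0,2>
#5 <6,0,2>
C:0↔3 J2 <6,0,3>
R:1↔5 J1 <6,1,3>
#6 <7,1,3>
#7 <8,1,3>
C:5↔2 J2 <8,1,4>
R:7↔5 J1 <8,2,4>
R:4↔1 J1 <8,3,4>
R:3↔6 J1 <8,4,4>
3×7 − 2×4 − 1×4 = 9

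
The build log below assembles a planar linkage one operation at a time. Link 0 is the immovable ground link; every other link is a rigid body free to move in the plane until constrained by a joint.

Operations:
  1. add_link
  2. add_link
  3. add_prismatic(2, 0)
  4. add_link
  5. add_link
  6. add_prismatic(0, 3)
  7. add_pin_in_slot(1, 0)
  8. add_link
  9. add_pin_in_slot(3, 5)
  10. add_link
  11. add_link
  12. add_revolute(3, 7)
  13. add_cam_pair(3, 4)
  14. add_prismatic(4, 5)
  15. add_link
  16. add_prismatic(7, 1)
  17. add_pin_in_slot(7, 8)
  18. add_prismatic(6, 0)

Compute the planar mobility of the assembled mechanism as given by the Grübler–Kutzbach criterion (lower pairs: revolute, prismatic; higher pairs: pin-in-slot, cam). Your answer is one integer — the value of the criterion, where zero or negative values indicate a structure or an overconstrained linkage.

L=1 J1=0 J2=0
add link → L=2 J1=0 J2=0
add link → L=3 J1=0 J2=0
P@2,0 dof=1 J1 → L=3 J1=1 J2=0
add link → L=4 J1=1 J2=0
add link → L=5 J1=1 J2=0
P@0,3 dof=1 J1 → L=5 J1=2 J2=0
PS@1,0 dof=2 J2 → L=5 J1=2 J2=1
add link → L=6 J1=2 J2=1
PS@3,5 dof=2 J2 → L=6 J1=2 J2=2
add link → L=7 J1=2 J2=2
add link → L=8 J1=2 J2=2
R@3,7 dof=1 J1 → L=8 J1=3 J2=2
C@3,4 dof=2 J2 → L=8 J1=3 J2=3
P@4,5 dof=1 J1 → L=8 J1=4 J2=3
add link → L=9 J1=4 J2=3
P@7,1 dof=1 J1 → L=9 J1=5 J2=3
PS@7,8 dof=2 J2 → L=9 J1=5 J2=4
P@6,0 dof=1 J1 → L=9 J1=6 J2=4
M=3(L−1)−2J1−J2=3·8−2·6−4=8

M = 8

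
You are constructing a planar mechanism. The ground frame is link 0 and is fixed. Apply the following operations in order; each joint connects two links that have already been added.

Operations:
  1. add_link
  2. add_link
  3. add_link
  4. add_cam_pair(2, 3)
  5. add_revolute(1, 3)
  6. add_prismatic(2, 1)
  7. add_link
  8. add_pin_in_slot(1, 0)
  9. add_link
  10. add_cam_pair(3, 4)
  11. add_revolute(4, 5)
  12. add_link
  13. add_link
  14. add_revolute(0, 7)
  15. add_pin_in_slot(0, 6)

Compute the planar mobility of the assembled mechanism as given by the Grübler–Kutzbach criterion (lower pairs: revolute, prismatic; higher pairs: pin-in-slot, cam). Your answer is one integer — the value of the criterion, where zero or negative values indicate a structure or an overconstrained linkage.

(L,J1,J2)=(1,0,0); link0 fixed
link1: (2,0,0)
link2: (3,0,0)
link3: (4,0,0)
C 2-3 [J2]: (4,0,1)
R 1-3 [J1]: (4,1,1)
P 2-1 [J1]: (4,2,1)
link4: (5,2,1)
PS 1-0 [J2]: (5,2,2)
link5: (6,2,2)
C 3-4 [J2]: (6,2,3)
R 4-5 [J1]: (6,3,3)
link6: (7,3,3)
link7: (8,3,3)
R 0-7 [J1]: (8,4,3)
PS 0-6 [J2]: (8,4,4)
Grübler: 3·7 − 2·4 − 4 = 9

M = 9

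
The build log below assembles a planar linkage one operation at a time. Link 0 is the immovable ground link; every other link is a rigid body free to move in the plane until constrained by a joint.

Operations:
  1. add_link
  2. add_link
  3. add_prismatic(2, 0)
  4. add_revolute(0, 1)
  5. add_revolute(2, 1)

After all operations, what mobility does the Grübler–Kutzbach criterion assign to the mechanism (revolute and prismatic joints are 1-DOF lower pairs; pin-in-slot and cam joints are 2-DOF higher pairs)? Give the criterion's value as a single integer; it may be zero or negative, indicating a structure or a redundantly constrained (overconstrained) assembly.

M = 0

link 0 = ground. State L|J1|J2 = 1|0|0
+link1  2|0|0
+link2  3|0|0
P(2,0) f=1→J1  3|1|0
R(0,1) f=1→J1  3|2|0
R(2,1) f=1→J1  3|3|0
M = 3(3−1)−2·3−0 = 6−6−0 = 0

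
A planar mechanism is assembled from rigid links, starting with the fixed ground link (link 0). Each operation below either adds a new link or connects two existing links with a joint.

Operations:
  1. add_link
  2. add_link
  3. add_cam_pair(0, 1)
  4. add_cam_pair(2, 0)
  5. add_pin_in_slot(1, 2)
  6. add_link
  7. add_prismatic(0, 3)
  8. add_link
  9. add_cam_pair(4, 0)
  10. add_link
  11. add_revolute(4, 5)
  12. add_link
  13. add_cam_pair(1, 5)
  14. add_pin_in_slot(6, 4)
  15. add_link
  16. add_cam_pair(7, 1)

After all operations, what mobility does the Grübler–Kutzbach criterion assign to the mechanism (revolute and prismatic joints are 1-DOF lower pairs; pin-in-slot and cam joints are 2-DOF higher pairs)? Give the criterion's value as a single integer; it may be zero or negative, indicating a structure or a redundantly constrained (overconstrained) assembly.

M = 10

(L,J1,J2)=(1,0,0); link0 fixed
link1: (2,0,0)
link2: (3,0,0)
C 0-1 [J2]: (3,0,1)
C 2-0 [J2]: (3,0,2)
PS 1-2 [J2]: (3,0,3)
link3: (4,0,3)
P 0-3 [J1]: (4,1,3)
link4: (5,1,3)
C 4-0 [J2]: (5,1,4)
link5: (6,1,4)
R 4-5 [J1]: (6,2,4)
link6: (7,2,4)
C 1-5 [J2]: (7,2,5)
PS 6-4 [J2]: (7,2,6)
link7: (8,2,6)
C 7-1 [J2]: (8,2,7)
Grübler: 3·7 − 2·2 − 7 = 10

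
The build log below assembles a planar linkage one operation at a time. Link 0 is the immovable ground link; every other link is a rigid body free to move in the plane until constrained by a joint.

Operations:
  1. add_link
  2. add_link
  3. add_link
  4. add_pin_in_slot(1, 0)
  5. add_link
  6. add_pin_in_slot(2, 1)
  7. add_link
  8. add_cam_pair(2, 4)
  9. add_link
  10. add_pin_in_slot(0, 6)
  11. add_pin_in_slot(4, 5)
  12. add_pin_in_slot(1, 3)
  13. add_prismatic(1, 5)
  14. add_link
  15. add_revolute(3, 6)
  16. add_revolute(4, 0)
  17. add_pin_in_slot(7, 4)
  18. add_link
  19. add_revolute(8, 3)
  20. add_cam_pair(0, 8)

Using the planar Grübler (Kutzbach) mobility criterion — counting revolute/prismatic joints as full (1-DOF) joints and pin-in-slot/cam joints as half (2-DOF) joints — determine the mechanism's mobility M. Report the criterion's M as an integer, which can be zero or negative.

(L,J1,J2)=(1,0,0); link0 fixed
link1: (2,0,0)
link2: (3,0,0)
link3: (4,0,0)
PS 1-0 [J2]: (4,0,1)
link4: (5,0,1)
PS 2-1 [J2]: (5,0,2)
link5: (6,0,2)
C 2-4 [J2]: (6,0,3)
link6: (7,0,3)
PS 0-6 [J2]: (7,0,4)
PS 4-5 [J2]: (7,0,5)
PS 1-3 [J2]: (7,0,6)
P 1-5 [J1]: (7,1,6)
link7: (8,1,6)
R 3-6 [J1]: (8,2,6)
R 4-0 [J1]: (8,3,6)
PS 7-4 [J2]: (8,3,7)
link8: (9,3,7)
R 8-3 [J1]: (9,4,7)
C 0-8 [J2]: (9,4,8)
Grübler: 3·8 − 2·4 − 8 = 8

M = 8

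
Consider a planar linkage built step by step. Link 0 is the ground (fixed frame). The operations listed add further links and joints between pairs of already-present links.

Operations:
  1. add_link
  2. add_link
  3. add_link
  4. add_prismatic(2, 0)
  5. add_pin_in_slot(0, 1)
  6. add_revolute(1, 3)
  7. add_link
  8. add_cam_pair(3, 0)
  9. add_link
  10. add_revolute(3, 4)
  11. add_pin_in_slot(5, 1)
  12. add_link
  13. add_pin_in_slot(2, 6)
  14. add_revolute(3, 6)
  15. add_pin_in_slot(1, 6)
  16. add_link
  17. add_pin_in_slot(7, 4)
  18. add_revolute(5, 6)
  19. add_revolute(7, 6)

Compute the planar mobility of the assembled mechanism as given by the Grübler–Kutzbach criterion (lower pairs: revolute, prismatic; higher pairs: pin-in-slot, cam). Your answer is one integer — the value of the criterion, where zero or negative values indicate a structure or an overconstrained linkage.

L=1 J1=0 J2=0
add link → L=2 J1=0 J2=0
add link → L=3 J1=0 J2=0
add link → L=4 J1=0 J2=0
P@2,0 dof=1 J1 → L=4 J1=1 J2=0
PS@0,1 dof=2 J2 → L=4 J1=1 J2=1
R@1,3 dof=1 J1 → L=4 J1=2 J2=1
add link → L=5 J1=2 J2=1
C@3,0 dof=2 J2 → L=5 J1=2 J2=2
add link → L=6 J1=2 J2=2
R@3,4 dof=1 J1 → L=6 J1=3 J2=2
PS@5,1 dof=2 J2 → L=6 J1=3 J2=3
add link → L=7 J1=3 J2=3
PS@2,6 dof=2 J2 → L=7 J1=3 J2=4
R@3,6 dof=1 J1 → L=7 J1=4 J2=4
PS@1,6 dof=2 J2 → L=7 J1=4 J2=5
add link → L=8 J1=4 J2=5
PS@7,4 dof=2 J2 → L=8 J1=4 J2=6
R@5,6 dof=1 J1 → L=8 J1=5 J2=6
R@7,6 dof=1 J1 → L=8 J1=6 J2=6
M=3(L−1)−2J1−J2=3·7−2·6−6=3

M = 3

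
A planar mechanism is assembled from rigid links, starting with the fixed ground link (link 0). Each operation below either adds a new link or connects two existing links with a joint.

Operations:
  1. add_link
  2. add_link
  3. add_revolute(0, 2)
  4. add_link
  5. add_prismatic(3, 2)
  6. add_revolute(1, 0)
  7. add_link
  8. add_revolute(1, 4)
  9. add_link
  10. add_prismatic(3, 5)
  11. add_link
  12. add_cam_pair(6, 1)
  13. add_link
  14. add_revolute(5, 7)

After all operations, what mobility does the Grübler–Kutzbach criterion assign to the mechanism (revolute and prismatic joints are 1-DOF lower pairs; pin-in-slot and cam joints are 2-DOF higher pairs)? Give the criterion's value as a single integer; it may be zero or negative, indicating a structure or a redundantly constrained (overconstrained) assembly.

M = 8

[1;0;0] (link 0 is ground)
L+ [2;0;0]
L+ [3;0;0]
R(0,2)∈J1 [3;1;0]
L+ [4;1;0]
P(3,2)∈J1 [4;2;0]
R(1,0)∈J1 [4;3;0]
L+ [5;3;0]
R(1,4)∈J1 [5;4;0]
L+ [6;4;0]
P(3,5)∈J1 [6;5;0]
L+ [7;5;0]
C(6,1)∈J2 [7;5;1]
L+ [8;5;1]
R(5,7)∈J1 [8;6;1]
mobility = 21 − 12 − 1 = 8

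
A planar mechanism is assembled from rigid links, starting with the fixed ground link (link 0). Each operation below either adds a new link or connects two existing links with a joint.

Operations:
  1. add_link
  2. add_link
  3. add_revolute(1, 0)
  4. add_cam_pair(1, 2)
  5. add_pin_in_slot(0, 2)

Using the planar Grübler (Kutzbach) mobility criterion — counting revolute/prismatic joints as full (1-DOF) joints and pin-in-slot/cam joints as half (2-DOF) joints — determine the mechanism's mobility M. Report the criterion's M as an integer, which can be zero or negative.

L=1 J1=0 J2=0
add link → L=2 J1=0 J2=0
add link → L=3 J1=0 J2=0
R@1,0 dof=1 J1 → L=3 J1=1 J2=0
C@1,2 dof=2 J2 → L=3 J1=1 J2=1
PS@0,2 dof=2 J2 → L=3 J1=1 J2=2
M=3(L−1)−2J1−J2=3·2−2·1−2=2

M = 2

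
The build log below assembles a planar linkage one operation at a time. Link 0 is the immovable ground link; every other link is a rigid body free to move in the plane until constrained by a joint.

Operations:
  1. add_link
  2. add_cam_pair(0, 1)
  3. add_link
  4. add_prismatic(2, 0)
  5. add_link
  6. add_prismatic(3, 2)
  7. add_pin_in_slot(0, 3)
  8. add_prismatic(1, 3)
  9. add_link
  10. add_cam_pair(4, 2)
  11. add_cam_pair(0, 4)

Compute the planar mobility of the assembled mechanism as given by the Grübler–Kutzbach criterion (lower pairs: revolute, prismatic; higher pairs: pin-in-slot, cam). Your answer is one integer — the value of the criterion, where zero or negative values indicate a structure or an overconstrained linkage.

ground; <1,0,0>
#1 <2,0,0>
C:0↔1 J2 <2,0,1>
#2 <3,0,1>
P:2↔0 J1 <3,1,1>
#3 <4,1,1>
P:3↔2 J1 <4,2,1>
PS:0↔3 J2 <4,2,2>
P:1↔3 J1 <4,3,2>
#4 <5,3,2>
C:4↔2 J2 <5,3,3>
C:0↔4 J2 <5,3,4>
3×4 − 2×3 − 1×4 = 2

M = 2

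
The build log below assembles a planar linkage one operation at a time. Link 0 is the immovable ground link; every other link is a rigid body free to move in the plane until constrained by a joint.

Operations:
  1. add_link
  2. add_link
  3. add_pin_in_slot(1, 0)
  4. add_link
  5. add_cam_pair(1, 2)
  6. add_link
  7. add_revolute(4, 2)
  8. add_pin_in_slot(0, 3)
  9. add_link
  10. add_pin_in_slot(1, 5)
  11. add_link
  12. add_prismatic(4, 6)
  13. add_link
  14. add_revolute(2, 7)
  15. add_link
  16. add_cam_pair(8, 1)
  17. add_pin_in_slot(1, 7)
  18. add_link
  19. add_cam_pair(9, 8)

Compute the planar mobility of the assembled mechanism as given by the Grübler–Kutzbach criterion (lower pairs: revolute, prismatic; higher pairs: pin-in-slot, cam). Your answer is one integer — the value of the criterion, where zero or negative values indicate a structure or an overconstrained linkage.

M = 14

[1;0;0] (link 0 is ground)
L+ [2;0;0]
L+ [3;0;0]
PS(1,0)∈J2 [3;0;1]
L+ [4;0;1]
C(1,2)∈J2 [4;0;2]
L+ [5;0;2]
R(4,2)∈J1 [5;1;2]
PS(0,3)∈J2 [5;1;3]
L+ [6;1;3]
PS(1,5)∈J2 [6;1;4]
L+ [7;1;4]
P(4,6)∈J1 [7;2;4]
L+ [8;2;4]
R(2,7)∈J1 [8;3;4]
L+ [9;3;4]
C(8,1)∈J2 [9;3;5]
PS(1,7)∈J2 [9;3;6]
L+ [10;3;6]
C(9,8)∈J2 [10;3;7]
mobility = 27 − 6 − 7 = 14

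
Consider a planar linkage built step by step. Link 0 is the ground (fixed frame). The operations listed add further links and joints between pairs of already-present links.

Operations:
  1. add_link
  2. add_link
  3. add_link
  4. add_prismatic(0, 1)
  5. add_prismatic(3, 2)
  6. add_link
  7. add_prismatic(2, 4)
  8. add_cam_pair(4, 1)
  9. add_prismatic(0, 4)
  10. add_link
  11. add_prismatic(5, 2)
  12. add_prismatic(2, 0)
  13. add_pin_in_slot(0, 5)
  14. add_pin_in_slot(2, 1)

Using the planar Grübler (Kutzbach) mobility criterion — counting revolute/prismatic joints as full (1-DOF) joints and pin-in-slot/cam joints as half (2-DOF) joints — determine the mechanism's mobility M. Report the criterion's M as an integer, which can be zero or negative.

[1;0;0] (link 0 is ground)
L+ [2;0;0]
L+ [3;0;0]
L+ [4;0;0]
P(0,1)∈J1 [4;1;0]
P(3,2)∈J1 [4;2;0]
L+ [5;2;0]
P(2,4)∈J1 [5;3;0]
C(4,1)∈J2 [5;3;1]
P(0,4)∈J1 [5;4;1]
L+ [6;4;1]
P(5,2)∈J1 [6;5;1]
P(2,0)∈J1 [6;6;1]
PS(0,5)∈J2 [6;6;2]
PS(2,1)∈J2 [6;6;3]
mobility = 15 − 12 − 3 = 0

M = 0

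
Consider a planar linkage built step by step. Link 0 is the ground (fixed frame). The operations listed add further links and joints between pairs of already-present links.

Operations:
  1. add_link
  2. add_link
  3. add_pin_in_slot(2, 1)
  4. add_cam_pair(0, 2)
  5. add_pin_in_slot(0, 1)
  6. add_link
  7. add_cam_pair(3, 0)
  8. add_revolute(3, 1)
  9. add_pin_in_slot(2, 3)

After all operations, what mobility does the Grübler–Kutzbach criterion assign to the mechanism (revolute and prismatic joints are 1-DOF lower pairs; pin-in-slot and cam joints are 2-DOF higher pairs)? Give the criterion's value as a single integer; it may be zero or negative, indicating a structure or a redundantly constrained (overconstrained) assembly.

M = 2

[1;0;0] (link 0 is ground)
L+ [2;0;0]
L+ [3;0;0]
PS(2,1)∈J2 [3;0;1]
C(0,2)∈J2 [3;0;2]
PS(0,1)∈J2 [3;0;3]
L+ [4;0;3]
C(3,0)∈J2 [4;0;4]
R(3,1)∈J1 [4;1;4]
PS(2,3)∈J2 [4;1;5]
mobility = 9 − 2 − 5 = 2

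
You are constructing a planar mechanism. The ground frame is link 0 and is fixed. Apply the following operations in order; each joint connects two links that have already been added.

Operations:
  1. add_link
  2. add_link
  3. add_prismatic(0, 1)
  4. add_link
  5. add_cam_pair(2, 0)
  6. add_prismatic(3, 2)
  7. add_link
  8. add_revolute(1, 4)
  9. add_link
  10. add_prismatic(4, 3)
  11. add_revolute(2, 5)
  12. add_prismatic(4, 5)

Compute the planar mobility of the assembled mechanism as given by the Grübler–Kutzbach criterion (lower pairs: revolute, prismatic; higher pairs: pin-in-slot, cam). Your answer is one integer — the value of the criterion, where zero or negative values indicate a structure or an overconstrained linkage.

L=1 J1=0 J2=0
add link → L=2 J1=0 J2=0
add link → L=3 J1=0 J2=0
P@0,1 dof=1 J1 → L=3 J1=1 J2=0
add link → L=4 J1=1 J2=0
C@2,0 dof=2 J2 → L=4 J1=1 J2=1
P@3,2 dof=1 J1 → L=4 J1=2 J2=1
add link → L=5 J1=2 J2=1
R@1,4 dof=1 J1 → L=5 J1=3 J2=1
add link → L=6 J1=3 J2=1
P@4,3 dof=1 J1 → L=6 J1=4 J2=1
R@2,5 dof=1 J1 → L=6 J1=5 J2=1
P@4,5 dof=1 J1 → L=6 J1=6 J2=1
M=3(L−1)−2J1−J2=3·5−2·6−1=2

M = 2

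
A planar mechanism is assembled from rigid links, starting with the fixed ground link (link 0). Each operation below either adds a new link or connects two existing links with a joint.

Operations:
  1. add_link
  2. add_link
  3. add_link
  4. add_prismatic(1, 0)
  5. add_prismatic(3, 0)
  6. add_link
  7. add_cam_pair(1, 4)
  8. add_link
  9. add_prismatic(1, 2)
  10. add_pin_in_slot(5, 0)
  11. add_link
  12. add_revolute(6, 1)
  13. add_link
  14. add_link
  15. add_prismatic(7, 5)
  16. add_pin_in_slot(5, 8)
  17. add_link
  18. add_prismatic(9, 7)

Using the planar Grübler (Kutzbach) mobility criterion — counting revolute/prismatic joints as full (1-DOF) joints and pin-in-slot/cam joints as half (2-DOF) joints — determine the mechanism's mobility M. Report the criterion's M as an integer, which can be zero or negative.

L=1 J1=0 J2=0
add link → L=2 J1=0 J2=0
add link → L=3 J1=0 J2=0
add link → L=4 J1=0 J2=0
P@1,0 dof=1 J1 → L=4 J1=1 J2=0
P@3,0 dof=1 J1 → L=4 J1=2 J2=0
add link → L=5 J1=2 J2=0
C@1,4 dof=2 J2 → L=5 J1=2 J2=1
add link → L=6 J1=2 J2=1
P@1,2 dof=1 J1 → L=6 J1=3 J2=1
PS@5,0 dof=2 J2 → L=6 J1=3 J2=2
add link → L=7 J1=3 J2=2
R@6,1 dof=1 J1 → L=7 J1=4 J2=2
add link → L=8 J1=4 J2=2
add link → L=9 J1=4 J2=2
P@7,5 dof=1 J1 → L=9 J1=5 J2=2
PS@5,8 dof=2 J2 → L=9 J1=5 J2=3
add link → L=10 J1=5 J2=3
P@9,7 dof=1 J1 → L=10 J1=6 J2=3
M=3(L−1)−2J1−J2=3·9−2·6−3=12

M = 12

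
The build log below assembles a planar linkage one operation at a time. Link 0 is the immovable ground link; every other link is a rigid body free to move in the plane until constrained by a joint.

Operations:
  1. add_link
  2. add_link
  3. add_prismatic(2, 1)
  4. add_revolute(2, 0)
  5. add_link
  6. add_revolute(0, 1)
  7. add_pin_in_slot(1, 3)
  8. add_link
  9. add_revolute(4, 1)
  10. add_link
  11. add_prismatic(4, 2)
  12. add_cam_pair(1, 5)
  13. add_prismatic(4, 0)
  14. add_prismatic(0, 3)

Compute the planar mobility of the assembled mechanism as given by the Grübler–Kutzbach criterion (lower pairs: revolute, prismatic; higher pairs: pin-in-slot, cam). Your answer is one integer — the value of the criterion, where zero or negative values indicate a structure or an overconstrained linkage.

M = -1

(L,J1,J2)=(1,0,0); link0 fixed
link1: (2,0,0)
link2: (3,0,0)
P 2-1 [J1]: (3,1,0)
R 2-0 [J1]: (3,2,0)
link3: (4,2,0)
R 0-1 [J1]: (4,3,0)
PS 1-3 [J2]: (4,3,1)
link4: (5,3,1)
R 4-1 [J1]: (5,4,1)
link5: (6,4,1)
P 4-2 [J1]: (6,5,1)
C 1-5 [J2]: (6,5,2)
P 4-0 [J1]: (6,6,2)
P 0-3 [J1]: (6,7,2)
Grübler: 3·5 − 2·7 − 2 = -1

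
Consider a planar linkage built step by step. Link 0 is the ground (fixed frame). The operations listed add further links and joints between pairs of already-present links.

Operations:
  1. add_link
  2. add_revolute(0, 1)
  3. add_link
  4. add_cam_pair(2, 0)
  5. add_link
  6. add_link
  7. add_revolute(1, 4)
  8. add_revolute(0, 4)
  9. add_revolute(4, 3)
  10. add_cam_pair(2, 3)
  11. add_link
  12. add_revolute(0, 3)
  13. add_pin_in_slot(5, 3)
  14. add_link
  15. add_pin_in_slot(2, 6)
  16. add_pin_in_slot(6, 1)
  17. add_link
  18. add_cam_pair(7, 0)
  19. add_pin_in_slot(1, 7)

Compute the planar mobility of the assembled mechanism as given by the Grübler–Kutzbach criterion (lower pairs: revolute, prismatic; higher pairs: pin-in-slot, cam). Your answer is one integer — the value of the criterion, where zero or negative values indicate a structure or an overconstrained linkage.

M = 4

[1;0;0] (link 0 is ground)
L+ [2;0;0]
R(0,1)∈J1 [2;1;0]
L+ [3;1;0]
C(2,0)∈J2 [3;1;1]
L+ [4;1;1]
L+ [5;1;1]
R(1,4)∈J1 [5;2;1]
R(0,4)∈J1 [5;3;1]
R(4,3)∈J1 [5;4;1]
C(2,3)∈J2 [5;4;2]
L+ [6;4;2]
R(0,3)∈J1 [6;5;2]
PS(5,3)∈J2 [6;5;3]
L+ [7;5;3]
PS(2,6)∈J2 [7;5;4]
PS(6,1)∈J2 [7;5;5]
L+ [8;5;5]
C(7,0)∈J2 [8;5;6]
PS(1,7)∈J2 [8;5;7]
mobility = 21 − 10 − 7 = 4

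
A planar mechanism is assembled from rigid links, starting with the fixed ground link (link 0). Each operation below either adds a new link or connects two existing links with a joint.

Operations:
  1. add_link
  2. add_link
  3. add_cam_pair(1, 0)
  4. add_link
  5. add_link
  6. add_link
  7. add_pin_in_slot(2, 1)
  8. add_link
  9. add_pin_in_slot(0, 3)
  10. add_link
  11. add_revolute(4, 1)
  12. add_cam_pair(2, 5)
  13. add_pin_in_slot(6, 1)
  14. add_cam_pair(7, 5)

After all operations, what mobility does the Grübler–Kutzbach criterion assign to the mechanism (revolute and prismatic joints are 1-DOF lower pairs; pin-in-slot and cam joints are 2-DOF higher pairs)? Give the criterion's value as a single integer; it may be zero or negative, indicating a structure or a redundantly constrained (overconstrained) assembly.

link 0 = ground. State L|J1|J2 = 1|0|0
+link1  2|0|0
+link2  3|0|0
C(1,0) f=2→J2  3|0|1
+link3  4|0|1
+link4  5|0|1
+link5  6|0|1
PS(2,1) f=2→J2  6|0|2
+link6  7|0|2
PS(0,3) f=2→J2  7|0|3
+link7  8|0|3
R(4,1) f=1→J1  8|1|3
C(2,5) f=2→J2  8|1|4
PS(6,1) f=2→J2  8|1|5
C(7,5) f=2→J2  8|1|6
M = 3(8−1)−2·1−6 = 21−2−6 = 13

M = 13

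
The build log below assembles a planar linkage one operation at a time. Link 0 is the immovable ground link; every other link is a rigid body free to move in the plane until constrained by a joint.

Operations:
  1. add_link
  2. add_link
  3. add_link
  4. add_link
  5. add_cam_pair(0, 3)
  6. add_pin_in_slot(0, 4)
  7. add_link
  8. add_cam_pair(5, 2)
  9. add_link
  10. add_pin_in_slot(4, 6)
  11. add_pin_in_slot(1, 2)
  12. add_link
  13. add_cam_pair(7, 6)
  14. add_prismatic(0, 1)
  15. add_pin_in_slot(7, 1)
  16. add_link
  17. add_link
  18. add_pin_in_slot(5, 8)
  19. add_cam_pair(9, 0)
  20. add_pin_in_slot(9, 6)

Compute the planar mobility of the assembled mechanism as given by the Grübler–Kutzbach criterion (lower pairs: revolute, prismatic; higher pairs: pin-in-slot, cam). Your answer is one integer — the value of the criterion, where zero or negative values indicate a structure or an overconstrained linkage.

L=1 J1=0 J2=0
add link → L=2 J1=0 J2=0
add link → L=3 J1=0 J2=0
add link → L=4 J1=0 J2=0
add link → L=5 J1=0 J2=0
C@0,3 dof=2 J2 → L=5 J1=0 J2=1
PS@0,4 dof=2 J2 → L=5 J1=0 J2=2
add link → L=6 J1=0 J2=2
C@5,2 dof=2 J2 → L=6 J1=0 J2=3
add link → L=7 J1=0 J2=3
PS@4,6 dof=2 J2 → L=7 J1=0 J2=4
PS@1,2 dof=2 J2 → L=7 J1=0 J2=5
add link → L=8 J1=0 J2=5
C@7,6 dof=2 J2 → L=8 J1=0 J2=6
P@0,1 dof=1 J1 → L=8 J1=1 J2=6
PS@7,1 dof=2 J2 → L=8 J1=1 J2=7
add link → L=9 J1=1 J2=7
add link → L=10 J1=1 J2=7
PS@5,8 dof=2 J2 → L=10 J1=1 J2=8
C@9,0 dof=2 J2 → L=10 J1=1 J2=9
PS@9,6 dof=2 J2 → L=10 J1=1 J2=10
M=3(L−1)−2J1−J2=3·9−2·1−10=15

M = 15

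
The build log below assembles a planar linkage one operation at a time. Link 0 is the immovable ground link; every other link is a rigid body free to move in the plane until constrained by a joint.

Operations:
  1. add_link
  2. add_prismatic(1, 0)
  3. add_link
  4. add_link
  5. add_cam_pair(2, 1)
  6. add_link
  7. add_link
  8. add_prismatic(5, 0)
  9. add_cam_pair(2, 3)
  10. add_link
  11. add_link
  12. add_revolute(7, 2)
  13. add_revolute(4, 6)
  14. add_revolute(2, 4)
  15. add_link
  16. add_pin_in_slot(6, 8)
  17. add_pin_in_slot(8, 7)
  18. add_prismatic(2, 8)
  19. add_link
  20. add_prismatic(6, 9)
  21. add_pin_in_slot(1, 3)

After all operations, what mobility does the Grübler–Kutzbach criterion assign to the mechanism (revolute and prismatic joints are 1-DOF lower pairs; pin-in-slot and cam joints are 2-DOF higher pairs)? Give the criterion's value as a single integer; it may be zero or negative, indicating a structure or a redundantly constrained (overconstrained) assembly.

ground; <1,0,0>
#1 <2,0,0>
P:1↔0 J1 <2,1,0>
#2 <3,1,0>
#3 <4,1,0>
C:2↔1 J2 <4,1,1>
#4 <5,1,1>
#5 <6,1,1>
P:5↔0 J1 <6,2,1>
C:2↔3 J2 <6,2,2>
#6 <7,2,2>
#7 <8,2,2>
R:7↔2 J1 <8,3,2>
R:4↔6 J1 <8,4,2>
R:2↔4 J1 <8,5,2>
#8 <9,5,2>
PS:6↔8 J2 <9,5,3>
PS:8↔7 J2 <9,5,4>
P:2↔8 J1 <9,6,4>
#9 <10,6,4>
P:6↔9 J1 <10,7,4>
PS:1↔3 J2 <10,7,5>
3×9 − 2×7 − 1×5 = 8

M = 8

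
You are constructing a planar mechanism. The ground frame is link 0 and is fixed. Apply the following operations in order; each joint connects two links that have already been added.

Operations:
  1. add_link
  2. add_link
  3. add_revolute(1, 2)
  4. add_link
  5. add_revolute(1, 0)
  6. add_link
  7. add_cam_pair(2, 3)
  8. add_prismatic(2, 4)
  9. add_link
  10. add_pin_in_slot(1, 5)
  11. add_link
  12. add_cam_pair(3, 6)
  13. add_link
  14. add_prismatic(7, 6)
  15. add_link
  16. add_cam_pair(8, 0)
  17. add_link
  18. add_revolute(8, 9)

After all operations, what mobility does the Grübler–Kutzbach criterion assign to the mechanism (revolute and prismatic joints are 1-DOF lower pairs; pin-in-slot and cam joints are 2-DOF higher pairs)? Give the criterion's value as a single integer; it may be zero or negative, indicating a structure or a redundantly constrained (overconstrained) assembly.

M = 13

(L,J1,J2)=(1,0,0); link0 fixed
link1: (2,0,0)
link2: (3,0,0)
R 1-2 [J1]: (3,1,0)
link3: (4,1,0)
R 1-0 [J1]: (4,2,0)
link4: (5,2,0)
C 2-3 [J2]: (5,2,1)
P 2-4 [J1]: (5,3,1)
link5: (6,3,1)
PS 1-5 [J2]: (6,3,2)
link6: (7,3,2)
C 3-6 [J2]: (7,3,3)
link7: (8,3,3)
P 7-6 [J1]: (8,4,3)
link8: (9,4,3)
C 8-0 [J2]: (9,4,4)
link9: (10,4,4)
R 8-9 [J1]: (10,5,4)
Grübler: 3·9 − 2·5 − 4 = 13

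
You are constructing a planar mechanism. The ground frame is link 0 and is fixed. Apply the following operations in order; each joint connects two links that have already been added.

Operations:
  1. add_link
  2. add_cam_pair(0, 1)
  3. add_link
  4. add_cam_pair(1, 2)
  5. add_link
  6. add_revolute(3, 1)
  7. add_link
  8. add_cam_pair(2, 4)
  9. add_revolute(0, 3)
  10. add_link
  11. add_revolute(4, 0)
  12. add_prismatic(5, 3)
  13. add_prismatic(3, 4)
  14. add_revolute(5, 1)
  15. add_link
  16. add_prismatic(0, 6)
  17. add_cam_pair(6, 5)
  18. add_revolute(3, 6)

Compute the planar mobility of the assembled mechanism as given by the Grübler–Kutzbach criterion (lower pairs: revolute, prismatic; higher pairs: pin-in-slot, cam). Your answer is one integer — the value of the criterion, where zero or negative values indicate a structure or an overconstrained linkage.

L=1 J1=0 J2=0
add link → L=2 J1=0 J2=0
C@0,1 dof=2 J2 → L=2 J1=0 J2=1
add link → L=3 J1=0 J2=1
C@1,2 dof=2 J2 → L=3 J1=0 J2=2
add link → L=4 J1=0 J2=2
R@3,1 dof=1 J1 → L=4 J1=1 J2=2
add link → L=5 J1=1 J2=2
C@2,4 dof=2 J2 → L=5 J1=1 J2=3
R@0,3 dof=1 J1 → L=5 J1=2 J2=3
add link → L=6 J1=2 J2=3
R@4,0 dof=1 J1 → L=6 J1=3 J2=3
P@5,3 dof=1 J1 → L=6 J1=4 J2=3
P@3,4 dof=1 J1 → L=6 J1=5 J2=3
R@5,1 dof=1 J1 → L=6 J1=6 J2=3
add link → L=7 J1=6 J2=3
P@0,6 dof=1 J1 → L=7 J1=7 J2=3
C@6,5 dof=2 J2 → L=7 J1=7 J2=4
R@3,6 dof=1 J1 → L=7 J1=8 J2=4
M=3(L−1)−2J1−J2=3·6−2·8−4=-2

M = -2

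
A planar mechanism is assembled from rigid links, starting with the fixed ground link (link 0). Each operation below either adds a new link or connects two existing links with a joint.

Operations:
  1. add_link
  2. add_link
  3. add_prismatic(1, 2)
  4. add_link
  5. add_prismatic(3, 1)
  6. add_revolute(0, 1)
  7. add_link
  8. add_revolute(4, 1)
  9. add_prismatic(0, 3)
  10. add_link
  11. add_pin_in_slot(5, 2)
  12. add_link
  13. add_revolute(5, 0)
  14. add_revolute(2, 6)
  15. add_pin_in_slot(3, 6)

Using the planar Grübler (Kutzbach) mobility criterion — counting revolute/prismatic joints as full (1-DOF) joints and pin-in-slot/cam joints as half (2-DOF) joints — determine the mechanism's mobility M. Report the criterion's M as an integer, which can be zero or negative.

ground; <1,0,0>
#1 <2,0,0>
#2 <3,0,0>
P:1↔2 J1 <3,1,0>
#3 <4,1,0>
P:3↔1 J1 <4,2,0>
R:0↔1 J1 <4,3,0>
#4 <5,3,0>
R:4↔1 J1 <5,4,0>
P:0↔3 J1 <5,5,0>
#5 <6,5,0>
PS:5↔2 J2 <6,5,1>
#6 <7,5,1>
R:5↔0 J1 <7,6,1>
R:2↔6 J1 <7,7,1>
PS:3↔6 J2 <7,7,2>
3×6 − 2×7 − 1×2 = 2

M = 2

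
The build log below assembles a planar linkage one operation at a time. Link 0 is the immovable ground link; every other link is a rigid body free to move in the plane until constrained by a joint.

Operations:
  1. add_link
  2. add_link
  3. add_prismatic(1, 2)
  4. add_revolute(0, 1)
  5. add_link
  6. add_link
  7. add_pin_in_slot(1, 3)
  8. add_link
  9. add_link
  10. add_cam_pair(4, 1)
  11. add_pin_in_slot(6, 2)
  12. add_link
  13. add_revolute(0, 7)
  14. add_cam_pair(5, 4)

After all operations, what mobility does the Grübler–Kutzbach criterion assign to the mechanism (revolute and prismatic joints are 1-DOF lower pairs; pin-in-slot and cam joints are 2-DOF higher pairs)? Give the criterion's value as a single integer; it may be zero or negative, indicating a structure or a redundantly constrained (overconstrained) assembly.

M = 11

ground; <1,0,0>
#1 <2,0,0>
#2 <3,0,0>
P:1↔2 J1 <3,1,0>
R:0↔1 J1 <3,2,0>
#3 <4,2,0>
#4 <5,2,0>
PS:1↔3 J2 <5,2,1>
#5 <6,2,1>
#6 <7,2,1>
C:4↔1 J2 <7,2,2>
PS:6↔2 J2 <7,2,3>
#7 <8,2,3>
R:0↔7 J1 <8,3,3>
C:5↔4 J2 <8,3,4>
3×7 − 2×3 − 1×4 = 11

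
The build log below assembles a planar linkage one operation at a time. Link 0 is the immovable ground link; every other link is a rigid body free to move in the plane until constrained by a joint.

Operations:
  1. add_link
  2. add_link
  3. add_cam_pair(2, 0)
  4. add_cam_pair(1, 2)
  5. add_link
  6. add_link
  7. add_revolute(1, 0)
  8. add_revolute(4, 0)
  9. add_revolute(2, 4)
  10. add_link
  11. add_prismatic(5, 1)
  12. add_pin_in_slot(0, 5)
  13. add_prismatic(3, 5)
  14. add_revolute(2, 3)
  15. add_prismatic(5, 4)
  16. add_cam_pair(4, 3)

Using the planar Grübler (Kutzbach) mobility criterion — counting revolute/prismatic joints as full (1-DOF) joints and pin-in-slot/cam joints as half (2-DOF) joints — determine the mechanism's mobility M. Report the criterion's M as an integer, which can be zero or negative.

M = -3

ground; <1,0,0>
#1 <2,0,0>
#2 <3,0,0>
C:2↔0 J2 <3,0,1>
C:1↔2 J2 <3,0,2>
#3 <4,0,2>
#4 <5,0,2>
R:1↔0 J1 <5,1,2>
R:4↔0 J1 <5,2,2>
R:2↔4 J1 <5,3,2>
#5 <6,3,2>
P:5↔1 J1 <6,4,2>
PS:0↔5 J2 <6,4,3>
P:3↔5 J1 <6,5,3>
R:2↔3 J1 <6,6,3>
P:5↔4 J1 <6,7,3>
C:4↔3 J2 <6,7,4>
3×5 − 2×7 − 1×4 = -3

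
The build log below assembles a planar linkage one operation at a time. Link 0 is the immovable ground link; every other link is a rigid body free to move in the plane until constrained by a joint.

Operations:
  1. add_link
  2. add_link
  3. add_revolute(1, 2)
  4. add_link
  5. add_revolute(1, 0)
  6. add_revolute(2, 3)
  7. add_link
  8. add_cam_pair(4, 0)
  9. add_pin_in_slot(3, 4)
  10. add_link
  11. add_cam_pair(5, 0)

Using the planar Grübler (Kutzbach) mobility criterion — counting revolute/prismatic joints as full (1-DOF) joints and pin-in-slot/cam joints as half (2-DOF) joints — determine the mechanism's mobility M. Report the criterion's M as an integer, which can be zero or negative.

M = 6

[1;0;0] (link 0 is ground)
L+ [2;0;0]
L+ [3;0;0]
R(1,2)∈J1 [3;1;0]
L+ [4;1;0]
R(1,0)∈J1 [4;2;0]
R(2,3)∈J1 [4;3;0]
L+ [5;3;0]
C(4,0)∈J2 [5;3;1]
PS(3,4)∈J2 [5;3;2]
L+ [6;3;2]
C(5,0)∈J2 [6;3;3]
mobility = 15 − 6 − 3 = 6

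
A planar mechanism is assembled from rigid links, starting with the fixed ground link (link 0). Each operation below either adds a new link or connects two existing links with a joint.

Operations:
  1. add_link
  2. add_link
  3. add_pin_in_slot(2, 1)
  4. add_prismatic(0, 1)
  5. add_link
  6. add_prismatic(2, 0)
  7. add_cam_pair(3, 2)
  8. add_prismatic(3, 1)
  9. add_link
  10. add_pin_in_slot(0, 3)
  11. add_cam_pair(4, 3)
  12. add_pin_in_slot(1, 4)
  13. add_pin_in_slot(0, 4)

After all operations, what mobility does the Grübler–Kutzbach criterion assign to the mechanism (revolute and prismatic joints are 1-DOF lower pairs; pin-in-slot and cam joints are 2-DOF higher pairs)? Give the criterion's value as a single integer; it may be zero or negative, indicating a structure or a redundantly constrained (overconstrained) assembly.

M = 0

[1;0;0] (link 0 is ground)
L+ [2;0;0]
L+ [3;0;0]
PS(2,1)∈J2 [3;0;1]
P(0,1)∈J1 [3;1;1]
L+ [4;1;1]
P(2,0)∈J1 [4;2;1]
C(3,2)∈J2 [4;2;2]
P(3,1)∈J1 [4;3;2]
L+ [5;3;2]
PS(0,3)∈J2 [5;3;3]
C(4,3)∈J2 [5;3;4]
PS(1,4)∈J2 [5;3;5]
PS(0,4)∈J2 [5;3;6]
mobility = 12 − 6 − 6 = 0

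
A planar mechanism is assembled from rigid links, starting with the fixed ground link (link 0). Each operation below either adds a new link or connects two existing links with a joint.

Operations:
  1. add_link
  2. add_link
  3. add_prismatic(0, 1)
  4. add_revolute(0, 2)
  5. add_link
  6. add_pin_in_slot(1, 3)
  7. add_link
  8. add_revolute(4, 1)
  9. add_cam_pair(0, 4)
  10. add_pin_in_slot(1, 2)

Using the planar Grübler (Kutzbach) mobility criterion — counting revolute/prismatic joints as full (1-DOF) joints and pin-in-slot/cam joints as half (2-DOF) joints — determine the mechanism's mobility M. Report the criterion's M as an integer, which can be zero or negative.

M = 3

[1;0;0] (link 0 is ground)
L+ [2;0;0]
L+ [3;0;0]
P(0,1)∈J1 [3;1;0]
R(0,2)∈J1 [3;2;0]
L+ [4;2;0]
PS(1,3)∈J2 [4;2;1]
L+ [5;2;1]
R(4,1)∈J1 [5;3;1]
C(0,4)∈J2 [5;3;2]
PS(1,2)∈J2 [5;3;3]
mobility = 12 − 6 − 3 = 3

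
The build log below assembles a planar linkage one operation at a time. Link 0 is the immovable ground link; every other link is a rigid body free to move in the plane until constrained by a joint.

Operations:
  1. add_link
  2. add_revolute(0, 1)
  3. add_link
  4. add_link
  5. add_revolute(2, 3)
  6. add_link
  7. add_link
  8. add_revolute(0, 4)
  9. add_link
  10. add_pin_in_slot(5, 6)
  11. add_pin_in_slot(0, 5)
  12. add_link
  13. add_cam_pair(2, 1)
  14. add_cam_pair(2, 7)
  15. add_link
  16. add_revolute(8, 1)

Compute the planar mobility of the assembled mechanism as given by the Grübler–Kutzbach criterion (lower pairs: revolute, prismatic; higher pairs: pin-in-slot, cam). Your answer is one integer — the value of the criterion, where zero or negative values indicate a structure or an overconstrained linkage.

(L,J1,J2)=(1,0,0); link0 fixed
link1: (2,0,0)
R 0-1 [J1]: (2,1,0)
link2: (3,1,0)
link3: (4,1,0)
R 2-3 [J1]: (4,2,0)
link4: (5,2,0)
link5: (6,2,0)
R 0-4 [J1]: (6,3,0)
link6: (7,3,0)
PS 5-6 [J2]: (7,3,1)
PS 0-5 [J2]: (7,3,2)
link7: (8,3,2)
C 2-1 [J2]: (8,3,3)
C 2-7 [J2]: (8,3,4)
link8: (9,3,4)
R 8-1 [J1]: (9,4,4)
Grübler: 3·8 − 2·4 − 4 = 12

M = 12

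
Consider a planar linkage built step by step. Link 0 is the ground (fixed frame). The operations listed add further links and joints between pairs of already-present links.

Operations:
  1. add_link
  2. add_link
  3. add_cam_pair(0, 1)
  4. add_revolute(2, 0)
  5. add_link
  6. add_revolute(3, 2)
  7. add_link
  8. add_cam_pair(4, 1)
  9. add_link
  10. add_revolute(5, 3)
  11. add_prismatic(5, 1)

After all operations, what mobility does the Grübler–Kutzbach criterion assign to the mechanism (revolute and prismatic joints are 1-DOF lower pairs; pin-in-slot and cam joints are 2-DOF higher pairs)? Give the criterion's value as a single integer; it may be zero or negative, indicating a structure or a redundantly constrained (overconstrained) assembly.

M = 5

L=1 J1=0 J2=0
add link → L=2 J1=0 J2=0
add link → L=3 J1=0 J2=0
C@0,1 dof=2 J2 → L=3 J1=0 J2=1
R@2,0 dof=1 J1 → L=3 J1=1 J2=1
add link → L=4 J1=1 J2=1
R@3,2 dof=1 J1 → L=4 J1=2 J2=1
add link → L=5 J1=2 J2=1
C@4,1 dof=2 J2 → L=5 J1=2 J2=2
add link → L=6 J1=2 J2=2
R@5,3 dof=1 J1 → L=6 J1=3 J2=2
P@5,1 dof=1 J1 → L=6 J1=4 J2=2
M=3(L−1)−2J1−J2=3·5−2·4−2=5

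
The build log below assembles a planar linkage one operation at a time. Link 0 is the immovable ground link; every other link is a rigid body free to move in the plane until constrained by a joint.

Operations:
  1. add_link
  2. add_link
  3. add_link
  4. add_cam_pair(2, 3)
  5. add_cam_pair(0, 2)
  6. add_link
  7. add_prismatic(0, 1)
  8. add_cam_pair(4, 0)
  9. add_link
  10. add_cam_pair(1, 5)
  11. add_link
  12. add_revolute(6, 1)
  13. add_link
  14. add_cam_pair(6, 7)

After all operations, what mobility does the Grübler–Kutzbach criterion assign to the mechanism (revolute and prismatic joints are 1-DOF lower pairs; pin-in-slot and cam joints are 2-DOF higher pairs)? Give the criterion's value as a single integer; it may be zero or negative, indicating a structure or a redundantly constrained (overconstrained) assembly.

M = 12

[1;0;0] (link 0 is ground)
L+ [2;0;0]
L+ [3;0;0]
L+ [4;0;0]
C(2,3)∈J2 [4;0;1]
C(0,2)∈J2 [4;0;2]
L+ [5;0;2]
P(0,1)∈J1 [5;1;2]
C(4,0)∈J2 [5;1;3]
L+ [6;1;3]
C(1,5)∈J2 [6;1;4]
L+ [7;1;4]
R(6,1)∈J1 [7;2;4]
L+ [8;2;4]
C(6,7)∈J2 [8;2;5]
mobility = 21 − 4 − 5 = 12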